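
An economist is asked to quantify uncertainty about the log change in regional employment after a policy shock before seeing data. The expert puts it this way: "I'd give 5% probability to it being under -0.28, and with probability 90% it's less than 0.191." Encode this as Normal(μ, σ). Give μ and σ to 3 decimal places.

μ = -0.015, σ = 0.161

For Normal(μ,σ), the p-quantile is μ + z_p·σ. Here z_{0.05} = -1.645, z_{0.9} = 1.282.
So -0.28 = μ − 1.645σ and 0.191 = μ + 1.282σ.
Subtracting: σ = (0.191 − -0.28)/(1.282 − (-1.645)) = 0.161.
Then μ = -0.28 − (-1.645)·0.161 = -0.015.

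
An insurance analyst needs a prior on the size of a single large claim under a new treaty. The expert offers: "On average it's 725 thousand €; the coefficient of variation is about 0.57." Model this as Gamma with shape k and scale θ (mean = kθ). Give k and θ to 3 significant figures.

k ≈ 3.08, θ ≈ 236

For Gamma(k, scale θ): mean = kθ, variance = kθ², so CV = 1/√k.
CV = 0.57, hence k = 1/CV² = 3.08.
Then θ = mean/k = 725/3.08 = 236.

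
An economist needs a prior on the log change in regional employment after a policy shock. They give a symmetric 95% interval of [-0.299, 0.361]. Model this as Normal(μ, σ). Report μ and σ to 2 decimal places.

A symmetric 95% interval runs μ ± z·σ with z = 1.96.
Half-width = 0.33, so σ = 0.33/1.96 = 0.17.
μ is the interval midpoint, 0.03.

μ = 0.03, σ = 0.17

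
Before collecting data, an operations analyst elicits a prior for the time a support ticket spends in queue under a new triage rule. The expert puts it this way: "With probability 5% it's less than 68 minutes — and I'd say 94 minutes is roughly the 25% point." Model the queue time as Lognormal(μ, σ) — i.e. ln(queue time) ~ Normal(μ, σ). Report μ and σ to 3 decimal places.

μ ≈ 4.768, σ ≈ 0.334

If T ~ Lognormal(μ,σ) then ln T ~ Normal(μ,σ), so the p-quantile of ln T is μ + z_p·σ.
ln(68) = 4.22 and ln(94) = 4.543; z_{0.05} = -1.645, z_{0.25} = -0.6745.
σ = (4.543 − 4.22)/(-0.6745 − (-1.645)) = 0.334.
μ = 4.22 − (-1.645)·0.334 = 4.768.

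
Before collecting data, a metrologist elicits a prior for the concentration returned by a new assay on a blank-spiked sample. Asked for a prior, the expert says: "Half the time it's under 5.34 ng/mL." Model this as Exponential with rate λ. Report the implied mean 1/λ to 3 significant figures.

mean ≈ 7.7 ng/mL

Exponential median = ln 2 / λ, so λ = ln 2 / 5.34 = 0.13.
Mean = 1/λ = 7.7 ng/mL.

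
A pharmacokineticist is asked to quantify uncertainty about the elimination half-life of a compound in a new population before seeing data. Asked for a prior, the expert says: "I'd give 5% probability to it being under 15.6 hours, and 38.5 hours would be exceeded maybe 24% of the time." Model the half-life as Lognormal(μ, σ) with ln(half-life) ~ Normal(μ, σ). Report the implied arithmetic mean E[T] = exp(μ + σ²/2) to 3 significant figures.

E[T] ≈ 31.6 hours

If T ~ Lognormal(μ,σ) then ln T ~ Normal(μ,σ), so the p-quantile of ln T is μ + z_p·σ.
ln(15.6) = 2.747 and ln(38.5) = 3.651; z_{0.05} = -1.645, z_{0.76} = 0.7063.
σ = (3.651 − 2.747)/(0.7063 − (-1.645)) = 0.384.
μ = 2.747 − (-1.645)·0.384 = 3.379.
E[T] = exp(μ + σ²/2) = exp(3.379 + 0.0738) = 31.6 hours.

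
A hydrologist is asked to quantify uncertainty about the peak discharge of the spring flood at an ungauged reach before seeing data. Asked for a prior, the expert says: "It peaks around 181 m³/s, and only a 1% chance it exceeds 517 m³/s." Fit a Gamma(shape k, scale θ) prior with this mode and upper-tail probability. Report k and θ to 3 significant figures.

k ≈ 5.13, θ ≈ 43.8

Gamma(k,θ) with k>1 has mode (k−1)θ, so θ = 181/(k−1).
Need P(X < 517) = 0.99 with θ tied to k this way. Start at k = 2, θ = 181: P(X<517) ≈ 0.778.
Too low — raise k to concentrate. Iterating converges to k ≈ 5.13.
Then θ = 181/(5.13−1) ≈ 43.8.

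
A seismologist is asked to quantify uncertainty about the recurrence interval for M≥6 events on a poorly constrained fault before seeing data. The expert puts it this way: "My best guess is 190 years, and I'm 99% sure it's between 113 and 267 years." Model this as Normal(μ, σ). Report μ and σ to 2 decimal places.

μ = 190.00, σ = 29.89

A symmetric 99% interval runs μ ± z·σ with z = 2.576.
Half-width = 77, so σ = 77/2.576 = 29.89.
μ is the stated best guess, 190.00.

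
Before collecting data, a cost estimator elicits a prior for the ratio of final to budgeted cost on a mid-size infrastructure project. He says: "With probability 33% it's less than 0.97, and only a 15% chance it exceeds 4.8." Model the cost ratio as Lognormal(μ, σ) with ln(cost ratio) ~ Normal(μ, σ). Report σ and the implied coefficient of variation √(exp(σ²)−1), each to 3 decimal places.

σ ≈ 1.083, CV ≈ 1.494

If T ~ Lognormal(μ,σ) then ln T ~ Normal(μ,σ), so the p-quantile of ln T is μ + z_p·σ.
ln(0.97) = -0.03046 and ln(4.8) = 1.569; z_{0.33} = -0.4399, z_{0.85} = 1.036.
σ = (1.569 − -0.03046)/(1.036 − (-0.4399)) = 1.083.
μ = -0.03046 − (-0.4399)·1.083 = 0.446.
CV = √(exp(σ²)−1) = √(exp(1.1732)−1) = 1.494.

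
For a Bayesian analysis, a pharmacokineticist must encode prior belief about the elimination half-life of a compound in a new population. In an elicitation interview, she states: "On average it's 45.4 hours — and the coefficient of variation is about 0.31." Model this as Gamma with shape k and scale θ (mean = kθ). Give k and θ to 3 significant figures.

k ≈ 10.4, θ ≈ 4.36

For Gamma(k, scale θ): mean = kθ, variance = kθ², so CV = 1/√k.
CV = 0.31, hence k = 1/CV² = 10.4.
Then θ = mean/k = 45.4/10.4 = 4.36.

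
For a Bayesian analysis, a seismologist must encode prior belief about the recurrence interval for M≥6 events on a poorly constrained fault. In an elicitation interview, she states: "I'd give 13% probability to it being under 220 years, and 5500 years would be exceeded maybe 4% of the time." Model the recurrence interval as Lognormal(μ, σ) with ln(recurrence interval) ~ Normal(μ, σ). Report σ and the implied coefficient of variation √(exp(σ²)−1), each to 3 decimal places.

σ ≈ 1.119, CV ≈ 1.580

If T ~ Lognormal(μ,σ) then ln T ~ Normal(μ,σ), so the p-quantile of ln T is μ + z_p·σ.
ln(220) = 5.394 and ln(5500) = 8.613; z_{0.13} = -1.126, z_{0.96} = 1.751.
σ = (8.613 − 5.394)/(1.751 − (-1.126)) = 1.119.
μ = 5.394 − (-1.126)·1.119 = 6.654.
CV = √(exp(σ²)−1) = √(exp(1.2517)−1) = 1.580.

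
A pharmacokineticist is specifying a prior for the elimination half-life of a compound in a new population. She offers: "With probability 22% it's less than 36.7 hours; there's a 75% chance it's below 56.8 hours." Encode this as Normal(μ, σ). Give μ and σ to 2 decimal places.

μ = 47.43, σ = 13.89

The p-quantile of Normal(μ,σ) is μ + z_p·σ, with z_{0.22} = -0.7722 and z_{0.75} = 0.6745.
Eliminate σ: μ = (z₂·x₁ − z₁·x₂)/(z₂ − z₁) = (0.6745·36.7 − (-0.7722)·56.8)/1.447 = 47.43.
Then σ = (x₂ − x₁)/(z₂ − z₁) = (56.8 − 36.7)/1.447 = 13.89.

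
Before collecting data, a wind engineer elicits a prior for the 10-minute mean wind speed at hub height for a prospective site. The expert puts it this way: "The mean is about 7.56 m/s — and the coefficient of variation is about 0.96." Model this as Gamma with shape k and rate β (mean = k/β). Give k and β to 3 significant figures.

For Gamma(k, rate β): mean = k/β, variance = k/β², so CV = 1/√k.
CV = 0.96, hence k = 1/CV² = 1.09.
Then β = k/mean = 1.09/7.56 = 0.144.

k ≈ 1.09, β ≈ 0.144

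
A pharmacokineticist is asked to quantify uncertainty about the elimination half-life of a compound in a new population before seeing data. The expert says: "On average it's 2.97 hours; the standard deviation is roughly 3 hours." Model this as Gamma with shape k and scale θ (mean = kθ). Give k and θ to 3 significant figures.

k ≈ 0.98, θ ≈ 3.03

For Gamma(k, scale θ): mean = kθ, variance = kθ², so CV = 1/√k.
CV = SD/mean = 3/2.97 = 1.01, hence k = 1/CV² = 0.98.
Then θ = mean/k = 2.97/0.98 = 3.03.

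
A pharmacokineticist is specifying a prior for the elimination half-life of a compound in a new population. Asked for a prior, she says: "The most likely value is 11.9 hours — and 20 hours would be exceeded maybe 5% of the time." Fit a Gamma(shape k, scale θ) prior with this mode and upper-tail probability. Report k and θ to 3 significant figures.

Gamma(k,θ) with k>1 has mode (k−1)θ, so θ = 11.9/(k−1).
Need P(X < 20) = 0.95 with θ tied to k this way. Start at k = 2, θ = 11.9: P(X<20) ≈ 0.501.
Too low — raise k to concentrate. Iterating converges to k ≈ 11.4.
Then θ = 11.9/(11.4−1) ≈ 1.15.

k ≈ 11.4, θ ≈ 1.15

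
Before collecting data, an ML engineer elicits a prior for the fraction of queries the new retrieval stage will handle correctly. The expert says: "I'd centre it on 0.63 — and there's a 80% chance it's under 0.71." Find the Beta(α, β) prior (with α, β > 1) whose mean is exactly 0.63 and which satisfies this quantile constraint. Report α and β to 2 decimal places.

α ≈ 16.65, β ≈ 9.78

With mean 0.63 fixed, write α = 0.63s, β = 0.37s where s = α+β.
Need P(θ < 0.71) = 0.8 under Beta(0.63s, 0.37s). Normal approximation: (q−m)/√(m(1−m)/s) ≈ z_{0.8} = 0.842, so s ≈ 0.63·0.37·(0.842)²/(0.71−0.63)² = 25.8.
At s = 25.8: P(θ<0.71) ≈ 0.797. Adjusting to match 0.8 gives s ≈ 26.43.
So α = 0.63·26.43 ≈ 16.65, β = 0.37·26.43 ≈ 9.78.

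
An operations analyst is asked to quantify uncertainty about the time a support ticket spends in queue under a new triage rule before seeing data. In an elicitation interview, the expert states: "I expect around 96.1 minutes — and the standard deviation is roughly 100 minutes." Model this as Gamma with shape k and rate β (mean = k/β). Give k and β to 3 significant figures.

k ≈ 0.924, β ≈ 0.00961

For Gamma(k, rate β): mean = k/β, variance = k/β², so CV = 1/√k.
CV = SD/mean = 100/96.1 = 1.041, hence k = 1/CV² = 0.924.
Then β = k/mean = 0.924/96.1 = 0.00961.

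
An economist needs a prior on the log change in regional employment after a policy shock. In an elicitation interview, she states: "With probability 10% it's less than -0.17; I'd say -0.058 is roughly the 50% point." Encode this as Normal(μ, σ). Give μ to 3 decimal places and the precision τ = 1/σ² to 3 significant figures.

μ = -0.058, τ = 131

For Normal(μ,σ), the p-quantile is μ + z_p·σ. Here z_{0.1} = -1.282, z_{0.5} = 0.
So -0.17 = μ − 1.282σ and -0.058 = μ + 0σ.
Subtracting: σ = (-0.058 − -0.17)/(0 − (-1.282)) = 0.087.
Then μ = -0.17 − (-1.282)·0.087 = -0.058.
Precision τ = 1/σ² = 1/0.08739² = 131.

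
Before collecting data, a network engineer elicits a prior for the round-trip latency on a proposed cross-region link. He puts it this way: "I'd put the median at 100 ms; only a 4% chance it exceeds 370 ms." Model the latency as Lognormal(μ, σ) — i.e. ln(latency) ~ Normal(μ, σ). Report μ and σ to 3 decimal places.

If T ~ Lognormal(μ,σ) then ln T ~ Normal(μ,σ), so the p-quantile of ln T is μ + z_p·σ.
ln(100) = 4.605 and ln(370) = 5.914; z_{0.5} = 0, z_{0.96} = 1.751.
σ = (5.914 − 4.605)/(1.751 − (0)) = 0.747.
μ = 4.605 − (0)·0.747 = 4.605.

μ ≈ 4.605, σ ≈ 0.747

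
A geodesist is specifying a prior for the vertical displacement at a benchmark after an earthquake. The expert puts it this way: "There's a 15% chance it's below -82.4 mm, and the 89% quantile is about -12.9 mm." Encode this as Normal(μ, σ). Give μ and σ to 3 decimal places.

μ = -50.569, σ = 30.712

For Normal(μ,σ), the p-quantile is μ + z_p·σ. Here z_{0.15} = -1.036, z_{0.89} = 1.227.
So -82.4 = μ − 1.036σ and -12.9 = μ + 1.227σ.
Subtracting: σ = (-12.9 − -82.4)/(1.227 − (-1.036)) = 30.712.
Then μ = -82.4 − (-1.036)·30.712 = -50.569.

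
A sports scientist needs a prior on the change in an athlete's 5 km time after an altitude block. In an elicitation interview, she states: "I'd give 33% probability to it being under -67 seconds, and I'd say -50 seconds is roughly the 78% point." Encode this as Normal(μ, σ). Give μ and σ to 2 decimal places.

For Normal(μ,σ), the p-quantile is μ + z_p·σ. Here z_{0.33} = -0.4399, z_{0.78} = 0.7722.
So -67 = μ − 0.4399σ and -50 = μ + 0.7722σ.
Subtracting: σ = (-50 − -67)/(0.7722 − (-0.4399)) = 14.03.
Then μ = -67 − (-0.4399)·14.03 = -60.83.

μ = -60.83, σ = 14.03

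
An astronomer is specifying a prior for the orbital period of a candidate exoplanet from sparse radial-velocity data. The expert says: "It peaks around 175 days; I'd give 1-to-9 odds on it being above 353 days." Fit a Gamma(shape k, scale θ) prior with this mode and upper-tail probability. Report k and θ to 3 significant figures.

Gamma(k,θ) with k>1 has mode (k−1)θ, so θ = 175/(k−1).
Need P(X < 353) = 0.9 with θ tied to k this way. Start at k = 2, θ = 175: P(X<353) ≈ 0.599.
Too low — raise k to concentrate. Iterating converges to k ≈ 4.9.
Then θ = 175/(4.9−1) ≈ 44.9.

k ≈ 4.9, θ ≈ 44.9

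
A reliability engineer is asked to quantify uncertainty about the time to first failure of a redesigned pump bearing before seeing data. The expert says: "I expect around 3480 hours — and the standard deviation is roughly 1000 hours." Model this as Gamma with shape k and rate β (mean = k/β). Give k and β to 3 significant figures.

k ≈ 12.1, β ≈ 0.00348

For Gamma(k, rate β): mean = k/β, variance = k/β², so CV = 1/√k.
CV = SD/mean = 1000/3480 = 0.2874, hence k = 1/CV² = 12.1.
Then β = k/mean = 12.1/3480 = 0.00348.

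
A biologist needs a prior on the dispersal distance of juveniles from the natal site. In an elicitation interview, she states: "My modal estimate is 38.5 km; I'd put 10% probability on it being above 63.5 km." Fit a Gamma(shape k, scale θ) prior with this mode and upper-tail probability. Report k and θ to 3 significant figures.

Gamma(k,θ) with k>1 has mode (k−1)θ, so θ = 38.5/(k−1).
Need P(X < 63.5) = 0.9 with θ tied to k this way. Start at k = 2, θ = 38.5: P(X<63.5) ≈ 0.491.
Too low — raise k to concentrate. Iterating converges to k ≈ 8.53.
Then θ = 38.5/(8.53−1) ≈ 5.11.

k ≈ 8.53, θ ≈ 5.11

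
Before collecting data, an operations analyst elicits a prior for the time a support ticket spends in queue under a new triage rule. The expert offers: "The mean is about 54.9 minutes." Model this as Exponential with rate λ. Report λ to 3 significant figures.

λ ≈ 0.0182

Exponential mean = 1/λ, so λ = 1/54.9 = 0.0182.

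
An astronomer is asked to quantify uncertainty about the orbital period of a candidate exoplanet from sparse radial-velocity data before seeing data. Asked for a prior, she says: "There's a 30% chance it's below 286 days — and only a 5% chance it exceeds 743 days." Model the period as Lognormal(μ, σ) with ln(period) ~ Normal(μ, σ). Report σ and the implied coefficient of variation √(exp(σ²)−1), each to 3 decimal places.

σ ≈ 0.440, CV ≈ 0.462

If T ~ Lognormal(μ,σ) then ln T ~ Normal(μ,σ), so the p-quantile of ln T is μ + z_p·σ.
ln(286) = 5.656 and ln(743) = 6.611; z_{0.3} = -0.5244, z_{0.95} = 1.645.
σ = (6.611 − 5.656)/(1.645 − (-0.5244)) = 0.440.
μ = 5.656 − (-0.5244)·0.440 = 5.887.
CV = √(exp(σ²)−1) = √(exp(0.1937)−1) = 0.462.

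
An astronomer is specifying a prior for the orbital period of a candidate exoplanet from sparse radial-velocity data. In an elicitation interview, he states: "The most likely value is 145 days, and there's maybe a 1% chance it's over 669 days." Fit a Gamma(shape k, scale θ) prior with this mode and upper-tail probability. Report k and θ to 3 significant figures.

Gamma(k,θ) with k>1 has mode (k−1)θ, so θ = 145/(k−1).
Need P(X < 669) = 0.99 with θ tied to k this way. Start at k = 2, θ = 145: P(X<669) ≈ 0.944.
Too low — raise k to concentrate. Iterating converges to k ≈ 2.72.
Then θ = 145/(2.72−1) ≈ 84.4.

k ≈ 2.72, θ ≈ 84.4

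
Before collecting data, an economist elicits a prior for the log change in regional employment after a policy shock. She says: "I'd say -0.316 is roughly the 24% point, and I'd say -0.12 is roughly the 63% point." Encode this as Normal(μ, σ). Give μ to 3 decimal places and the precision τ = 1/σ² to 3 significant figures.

The p-quantile of Normal(μ,σ) is μ + z_p·σ, with z_{0.24} = -0.7063 and z_{0.63} = 0.3319.
Eliminate σ: μ = (z₂·x₁ − z₁·x₂)/(z₂ − z₁) = (0.3319·-0.316 − (-0.7063)·-0.12)/1.038 = -0.183.
Then σ = (x₂ − x₁)/(z₂ − z₁) = (-0.12 − -0.316)/1.038 = 0.189.
Precision τ = 1/σ² = 1/0.1888² = 28.1.

μ = -0.183, τ = 28.1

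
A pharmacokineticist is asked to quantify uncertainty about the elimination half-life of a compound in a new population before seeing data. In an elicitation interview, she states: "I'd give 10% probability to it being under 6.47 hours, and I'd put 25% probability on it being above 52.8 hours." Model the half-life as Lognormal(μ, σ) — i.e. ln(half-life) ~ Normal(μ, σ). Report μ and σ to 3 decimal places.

μ ≈ 3.243, σ ≈ 1.073

If T ~ Lognormal(μ,σ) then ln T ~ Normal(μ,σ), so the p-quantile of ln T is μ + z_p·σ.
ln(6.47) = 1.867 and ln(52.8) = 3.967; z_{0.1} = -1.282, z_{0.75} = 0.6745.
σ = (3.967 − 1.867)/(0.6745 − (-1.282)) = 1.073.
μ = 1.867 − (-1.282)·1.073 = 3.243.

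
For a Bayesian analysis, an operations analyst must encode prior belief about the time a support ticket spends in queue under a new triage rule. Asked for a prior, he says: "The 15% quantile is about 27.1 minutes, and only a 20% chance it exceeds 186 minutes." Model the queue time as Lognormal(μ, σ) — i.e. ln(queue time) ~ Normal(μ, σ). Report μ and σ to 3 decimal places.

μ ≈ 4.363, σ ≈ 1.026

If T ~ Lognormal(μ,σ) then ln T ~ Normal(μ,σ), so the p-quantile of ln T is μ + z_p·σ.
ln(27.1) = 3.3 and ln(186) = 5.226; z_{0.15} = -1.036, z_{0.8} = 0.8416.
σ = (5.226 − 3.3)/(0.8416 − (-1.036)) = 1.026.
μ = 3.3 − (-1.036)·1.026 = 4.363.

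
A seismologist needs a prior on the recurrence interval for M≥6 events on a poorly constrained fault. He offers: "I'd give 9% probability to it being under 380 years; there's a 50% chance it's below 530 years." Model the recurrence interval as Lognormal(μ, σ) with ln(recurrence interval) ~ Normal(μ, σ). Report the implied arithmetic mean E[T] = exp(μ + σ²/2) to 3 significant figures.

If T ~ Lognormal(μ,σ) then ln T ~ Normal(μ,σ), so the p-quantile of ln T is μ + z_p·σ.
ln(380) = 5.94 and ln(530) = 6.273; z_{0.09} = -1.341, z_{0.5} = 0.
σ = (6.273 − 5.94)/(0 − (-1.341)) = 0.248.
μ = 5.94 − (-1.341)·0.248 = 6.273.
E[T] = exp(μ + σ²/2) = exp(6.273 + 0.0308) = 547 years.

E[T] ≈ 547 years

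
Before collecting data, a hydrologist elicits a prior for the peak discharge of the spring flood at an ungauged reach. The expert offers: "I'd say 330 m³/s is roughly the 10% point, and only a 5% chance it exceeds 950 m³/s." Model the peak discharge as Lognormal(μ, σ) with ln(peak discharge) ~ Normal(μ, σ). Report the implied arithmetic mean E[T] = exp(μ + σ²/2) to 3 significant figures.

E[T] ≈ 560 m³/s

If T ~ Lognormal(μ,σ) then ln T ~ Normal(μ,σ), so the p-quantile of ln T is μ + z_p·σ.
ln(330) = 5.799 and ln(950) = 6.856; z_{0.1} = -1.282, z_{0.95} = 1.645.
σ = (6.856 − 5.799)/(1.645 − (-1.282)) = 0.361.
μ = 5.799 − (-1.282)·0.361 = 6.262.
E[T] = exp(μ + σ²/2) = exp(6.262 + 0.0653) = 560 m³/s.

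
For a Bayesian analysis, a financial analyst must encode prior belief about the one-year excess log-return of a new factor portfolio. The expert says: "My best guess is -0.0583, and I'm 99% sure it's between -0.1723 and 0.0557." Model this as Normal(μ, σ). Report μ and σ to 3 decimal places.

A symmetric 99% interval runs μ ± z·σ with z = 2.576.
Half-width = 0.114, so σ = 0.114/2.576 = 0.044.
μ is the stated best guess, -0.058.

μ = -0.058, σ = 0.044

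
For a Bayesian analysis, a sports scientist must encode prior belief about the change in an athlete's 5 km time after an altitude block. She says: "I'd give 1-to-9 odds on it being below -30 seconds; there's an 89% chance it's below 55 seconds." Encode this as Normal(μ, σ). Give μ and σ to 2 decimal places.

μ = 13.43, σ = 33.89

For Normal(μ,σ), the p-quantile is μ + z_p·σ. Here z_{0.1} = -1.282, z_{0.89} = 1.227.
So -30 = μ − 1.282σ and 55 = μ + 1.227σ.
Subtracting: σ = (55 − -30)/(1.227 − (-1.282)) = 33.89.
Then μ = -30 − (-1.282)·33.89 = 13.43.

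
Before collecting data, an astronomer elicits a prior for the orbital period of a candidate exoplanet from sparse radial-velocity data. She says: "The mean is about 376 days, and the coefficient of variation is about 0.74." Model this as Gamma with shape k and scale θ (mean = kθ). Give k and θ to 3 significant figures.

For Gamma(k, scale θ): mean = kθ, variance = kθ², so CV = 1/√k.
CV = 0.74, hence k = 1/CV² = 1.83.
Then θ = mean/k = 376/1.83 = 206.

k ≈ 1.83, θ ≈ 206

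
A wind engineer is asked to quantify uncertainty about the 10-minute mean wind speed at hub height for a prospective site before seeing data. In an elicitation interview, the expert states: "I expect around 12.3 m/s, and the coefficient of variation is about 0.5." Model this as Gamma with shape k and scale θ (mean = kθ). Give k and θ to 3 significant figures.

For Gamma(k, scale θ): mean = kθ, variance = kθ², so CV = 1/√k.
CV = 0.5, hence k = 1/CV² = 4.
Then θ = mean/k = 12.3/4 = 3.08.

k ≈ 4, θ ≈ 3.08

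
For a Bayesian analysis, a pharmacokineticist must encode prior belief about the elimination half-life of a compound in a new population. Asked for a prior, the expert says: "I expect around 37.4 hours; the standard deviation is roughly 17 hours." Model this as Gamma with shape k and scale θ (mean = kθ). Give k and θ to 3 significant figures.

For Gamma(k, scale θ): mean = kθ, variance = kθ², so CV = 1/√k.
CV = SD/mean = 17/37.4 = 0.4545, hence k = 1/CV² = 4.84.
Then θ = mean/k = 37.4/4.84 = 7.73.

k ≈ 4.84, θ ≈ 7.73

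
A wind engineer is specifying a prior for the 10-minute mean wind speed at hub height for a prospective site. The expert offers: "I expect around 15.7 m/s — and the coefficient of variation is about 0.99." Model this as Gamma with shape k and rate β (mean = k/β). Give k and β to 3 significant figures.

For Gamma(k, rate β): mean = k/β, variance = k/β², so CV = 1/√k.
CV = 0.99, hence k = 1/CV² = 1.02.
Then β = k/mean = 1.02/15.7 = 0.065.

k ≈ 1.02, β ≈ 0.065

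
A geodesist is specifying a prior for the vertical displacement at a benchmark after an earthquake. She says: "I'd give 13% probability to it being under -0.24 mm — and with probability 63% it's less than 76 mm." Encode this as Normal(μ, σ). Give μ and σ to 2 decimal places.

μ = 58.65, σ = 52.28

For Normal(μ,σ), the p-quantile is μ + z_p·σ. Here z_{0.13} = -1.126, z_{0.63} = 0.3319.
So -0.24 = μ − 1.126σ and 76 = μ + 0.3319σ.
Subtracting: σ = (76 − -0.24)/(0.3319 − (-1.126)) = 52.28.
Then μ = -0.24 − (-1.126)·52.28 = 58.65.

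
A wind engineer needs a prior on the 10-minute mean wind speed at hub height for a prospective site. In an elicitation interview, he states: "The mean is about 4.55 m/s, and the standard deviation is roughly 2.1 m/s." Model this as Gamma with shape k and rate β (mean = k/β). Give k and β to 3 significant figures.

k ≈ 4.69, β ≈ 1.03

For Gamma(k, rate β): mean = k/β, variance = k/β², so CV = 1/√k.
CV = SD/mean = 2.1/4.55 = 0.4615, hence k = 1/CV² = 4.69.
Then β = k/mean = 4.69/4.55 = 1.03.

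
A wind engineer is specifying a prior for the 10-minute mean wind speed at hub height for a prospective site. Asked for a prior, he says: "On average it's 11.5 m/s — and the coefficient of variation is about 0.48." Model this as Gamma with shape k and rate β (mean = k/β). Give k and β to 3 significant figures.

For Gamma(k, rate β): mean = k/β, variance = k/β², so CV = 1/√k.
CV = 0.48, hence k = 1/CV² = 4.34.
Then β = k/mean = 4.34/11.5 = 0.377.

k ≈ 4.34, β ≈ 0.377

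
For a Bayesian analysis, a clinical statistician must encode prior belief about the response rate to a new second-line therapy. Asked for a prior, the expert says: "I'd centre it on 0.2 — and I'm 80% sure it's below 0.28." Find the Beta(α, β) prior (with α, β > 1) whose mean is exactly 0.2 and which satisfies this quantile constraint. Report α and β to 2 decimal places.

α ≈ 3.12, β ≈ 12.48

With mean 0.2 fixed, write α = 0.2s, β = 0.8s where s = α+β.
Need P(θ < 0.28) = 0.8 under Beta(0.2s, 0.8s). Normal approximation: (q−m)/√(m(1−m)/s) ≈ z_{0.8} = 0.842, so s ≈ 0.2·0.8·(0.842)²/(0.28−0.2)² = 17.7.
At s = 17.7: P(θ<0.28) ≈ 0.811. Adjusting to match 0.8 gives s ≈ 15.60.
So α = 0.2·15.60 ≈ 3.12, β = 0.8·15.60 ≈ 12.48.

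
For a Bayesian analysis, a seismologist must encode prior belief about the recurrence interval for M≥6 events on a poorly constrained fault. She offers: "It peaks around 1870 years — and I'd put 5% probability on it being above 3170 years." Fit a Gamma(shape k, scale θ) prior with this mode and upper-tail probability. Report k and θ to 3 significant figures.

Gamma(k,θ) with k>1 has mode (k−1)θ, so θ = 1870/(k−1).
Need P(X < 3170) = 0.95 with θ tied to k this way. Start at k = 2, θ = 1870: P(X<3170) ≈ 0.505.
Too low — raise k to concentrate. Iterating converges to k ≈ 11.
Then θ = 1870/(11−1) ≈ 187.

k ≈ 11, θ ≈ 187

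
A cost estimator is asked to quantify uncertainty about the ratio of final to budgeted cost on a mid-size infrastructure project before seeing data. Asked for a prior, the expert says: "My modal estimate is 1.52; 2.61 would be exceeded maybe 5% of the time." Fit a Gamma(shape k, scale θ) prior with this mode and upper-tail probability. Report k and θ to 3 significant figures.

Gamma(k,θ) with k>1 has mode (k−1)θ, so θ = 1.52/(k−1).
Need P(X < 2.61) = 0.95 with θ tied to k this way. Start at k = 2, θ = 1.52: P(X<2.61) ≈ 0.512.
Too low — raise k to concentrate. Iterating converges to k ≈ 10.5.
Then θ = 1.52/(10.5−1) ≈ 0.159.

k ≈ 10.5, θ ≈ 0.159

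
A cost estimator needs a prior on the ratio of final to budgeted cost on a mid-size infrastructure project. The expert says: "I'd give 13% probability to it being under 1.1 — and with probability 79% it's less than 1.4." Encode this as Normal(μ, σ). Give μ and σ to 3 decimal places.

For Normal(μ,σ), the p-quantile is μ + z_p·σ. Here z_{0.13} = -1.126, z_{0.79} = 0.8064.
So 1.1 = μ − 1.126σ and 1.4 = μ + 0.8064σ.
Subtracting: σ = (1.4 − 1.1)/(0.8064 − (-1.126)) = 0.155.
Then μ = 1.1 − (-1.126)·0.155 = 1.275.

μ = 1.275, σ = 0.155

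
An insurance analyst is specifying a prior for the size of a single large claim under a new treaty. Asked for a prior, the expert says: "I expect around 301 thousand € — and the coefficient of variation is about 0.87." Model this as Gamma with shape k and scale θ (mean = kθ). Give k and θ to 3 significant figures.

For Gamma(k, scale θ): mean = kθ, variance = kθ², so CV = 1/√k.
CV = 0.87, hence k = 1/CV² = 1.32.
Then θ = mean/k = 301/1.32 = 228.

k ≈ 1.32, θ ≈ 228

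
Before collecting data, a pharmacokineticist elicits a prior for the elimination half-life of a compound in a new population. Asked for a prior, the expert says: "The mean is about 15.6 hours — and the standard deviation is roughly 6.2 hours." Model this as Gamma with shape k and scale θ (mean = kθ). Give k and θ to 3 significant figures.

For Gamma(k, scale θ): mean = kθ, variance = kθ², so CV = 1/√k.
CV = SD/mean = 6.2/15.6 = 0.3974, hence k = 1/CV² = 6.33.
Then θ = mean/k = 15.6/6.33 = 2.46.

k ≈ 6.33, θ ≈ 2.46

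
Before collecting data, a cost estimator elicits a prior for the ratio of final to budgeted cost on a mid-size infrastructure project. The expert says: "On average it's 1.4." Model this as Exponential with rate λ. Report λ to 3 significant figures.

λ ≈ 0.714

Exponential mean = 1/λ, so λ = 1/1.4 = 0.714.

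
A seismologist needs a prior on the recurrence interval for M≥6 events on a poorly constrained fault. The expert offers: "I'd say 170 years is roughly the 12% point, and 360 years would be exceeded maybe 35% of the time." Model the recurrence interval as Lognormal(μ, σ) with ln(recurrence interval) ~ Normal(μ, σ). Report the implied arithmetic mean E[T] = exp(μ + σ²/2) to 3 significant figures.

E[T] ≈ 336 years

If T ~ Lognormal(μ,σ) then ln T ~ Normal(μ,σ), so the p-quantile of ln T is μ + z_p·σ.
ln(170) = 5.136 and ln(360) = 5.886; z_{0.12} = -1.175, z_{0.65} = 0.3853.
σ = (5.886 − 5.136)/(0.3853 − (-1.175)) = 0.481.
μ = 5.136 − (-1.175)·0.481 = 5.701.
E[T] = exp(μ + σ²/2) = exp(5.701 + 0.1156) = 336 years.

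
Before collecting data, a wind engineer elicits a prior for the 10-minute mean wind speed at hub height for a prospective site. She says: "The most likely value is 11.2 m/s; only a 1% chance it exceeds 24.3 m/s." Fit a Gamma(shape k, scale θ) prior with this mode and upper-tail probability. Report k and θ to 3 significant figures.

Gamma(k,θ) with k>1 has mode (k−1)θ, so θ = 11.2/(k−1).
Need P(X < 24.3) = 0.99 with θ tied to k this way. Start at k = 2, θ = 11.2: P(X<24.3) ≈ 0.638.
Too low — raise k to concentrate. Iterating converges to k ≈ 9.06.
Then θ = 11.2/(9.06−1) ≈ 1.39.

k ≈ 9.06, θ ≈ 1.39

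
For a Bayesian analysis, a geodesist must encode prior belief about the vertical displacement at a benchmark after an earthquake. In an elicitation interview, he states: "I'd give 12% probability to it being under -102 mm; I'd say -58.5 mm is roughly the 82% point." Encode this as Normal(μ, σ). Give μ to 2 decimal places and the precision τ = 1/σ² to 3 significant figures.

μ = -77.55, τ = 0.00231

The p-quantile of Normal(μ,σ) is μ + z_p·σ, with z_{0.12} = -1.175 and z_{0.82} = 0.9154.
Eliminate σ: μ = (z₂·x₁ − z₁·x₂)/(z₂ − z₁) = (0.9154·-102 − (-1.175)·-58.5)/2.09 = -77.55.
Then σ = (x₂ − x₁)/(z₂ − z₁) = (-58.5 − -102)/2.09 = 20.81.
Precision τ = 1/σ² = 1/20.81² = 0.00231.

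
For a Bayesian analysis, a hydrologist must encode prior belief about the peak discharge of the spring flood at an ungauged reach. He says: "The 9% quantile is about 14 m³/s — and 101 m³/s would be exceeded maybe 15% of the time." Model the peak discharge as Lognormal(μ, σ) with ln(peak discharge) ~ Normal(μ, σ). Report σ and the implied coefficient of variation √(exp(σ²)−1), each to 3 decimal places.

If T ~ Lognormal(μ,σ) then ln T ~ Normal(μ,σ), so the p-quantile of ln T is μ + z_p·σ.
ln(14) = 2.639 and ln(101) = 4.615; z_{0.09} = -1.341, z_{0.85} = 1.036.
σ = (4.615 − 2.639)/(1.036 − (-1.341)) = 0.831.
μ = 2.639 − (-1.341)·0.831 = 3.754.
CV = √(exp(σ²)−1) = √(exp(0.6910)−1) = 0.998.

σ ≈ 0.831, CV ≈ 0.998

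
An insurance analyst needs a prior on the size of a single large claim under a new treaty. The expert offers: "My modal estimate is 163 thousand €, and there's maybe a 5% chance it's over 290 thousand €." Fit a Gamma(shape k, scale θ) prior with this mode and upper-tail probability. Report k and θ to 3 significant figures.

Gamma(k,θ) with k>1 has mode (k−1)θ, so θ = 163/(k−1).
Need P(X < 290) = 0.95 with θ tied to k this way. Start at k = 2, θ = 163: P(X<290) ≈ 0.531.
Too low — raise k to concentrate. Iterating converges to k ≈ 9.4.
Then θ = 163/(9.4−1) ≈ 19.4.

k ≈ 9.4, θ ≈ 19.4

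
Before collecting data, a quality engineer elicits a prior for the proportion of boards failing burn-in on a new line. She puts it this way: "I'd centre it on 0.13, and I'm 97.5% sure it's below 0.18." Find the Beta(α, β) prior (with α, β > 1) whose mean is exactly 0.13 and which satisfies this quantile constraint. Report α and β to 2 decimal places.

With mean 0.13 fixed, write α = 0.13s, β = 0.87s where s = α+β.
Need P(θ < 0.18) = 0.975 under Beta(0.13s, 0.87s). Normal approximation: (q−m)/√(m(1−m)/s) ≈ z_{0.975} = 1.96, so s ≈ 0.13·0.87·(1.96)²/(0.18−0.13)² = 173.8.
At s = 173.8: P(θ<0.18) ≈ 0.967. Adjusting to match 0.975 gives s ≈ 198.83.
So α = 0.13·198.83 ≈ 25.85, β = 0.87·198.83 ≈ 172.98.

α ≈ 25.85, β ≈ 172.98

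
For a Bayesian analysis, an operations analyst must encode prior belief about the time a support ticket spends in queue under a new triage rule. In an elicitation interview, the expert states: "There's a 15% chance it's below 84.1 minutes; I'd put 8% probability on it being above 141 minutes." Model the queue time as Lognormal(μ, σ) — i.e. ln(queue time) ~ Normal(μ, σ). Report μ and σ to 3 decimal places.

If T ~ Lognormal(μ,σ) then ln T ~ Normal(μ,σ), so the p-quantile of ln T is μ + z_p·σ.
ln(84.1) = 4.432 and ln(141) = 4.949; z_{0.15} = -1.036, z_{0.92} = 1.405.
σ = (4.949 − 4.432)/(1.405 − (-1.036)) = 0.212.
μ = 4.432 − (-1.036)·0.212 = 4.651.

μ ≈ 4.651, σ ≈ 0.212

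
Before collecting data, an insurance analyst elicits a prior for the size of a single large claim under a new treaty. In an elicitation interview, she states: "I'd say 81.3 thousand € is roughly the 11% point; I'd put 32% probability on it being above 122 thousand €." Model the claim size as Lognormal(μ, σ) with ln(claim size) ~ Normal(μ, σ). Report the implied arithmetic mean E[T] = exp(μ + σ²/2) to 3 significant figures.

E[T] ≈ 112 thousand €

If T ~ Lognormal(μ,σ) then ln T ~ Normal(μ,σ), so the p-quantile of ln T is μ + z_p·σ.
ln(81.3) = 4.398 and ln(122) = 4.804; z_{0.11} = -1.227, z_{0.68} = 0.4677.
σ = (4.804 − 4.398)/(0.4677 − (-1.227)) = 0.240.
μ = 4.398 − (-1.227)·0.240 = 4.692.
E[T] = exp(μ + σ²/2) = exp(4.692 + 0.0287) = 112 thousand €.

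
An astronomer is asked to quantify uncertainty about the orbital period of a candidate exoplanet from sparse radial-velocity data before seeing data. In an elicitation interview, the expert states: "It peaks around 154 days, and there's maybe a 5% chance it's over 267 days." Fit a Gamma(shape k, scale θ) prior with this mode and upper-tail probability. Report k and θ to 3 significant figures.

k ≈ 10.2, θ ≈ 16.7

Gamma(k,θ) with k>1 has mode (k−1)θ, so θ = 154/(k−1).
Need P(X < 267) = 0.95 with θ tied to k this way. Start at k = 2, θ = 154: P(X<267) ≈ 0.517.
Too low — raise k to concentrate. Iterating converges to k ≈ 10.2.
Then θ = 154/(10.2−1) ≈ 16.7.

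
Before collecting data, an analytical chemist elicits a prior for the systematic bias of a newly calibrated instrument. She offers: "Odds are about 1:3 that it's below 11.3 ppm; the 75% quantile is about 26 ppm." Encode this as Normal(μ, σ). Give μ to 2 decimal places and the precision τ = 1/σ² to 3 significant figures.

For Normal(μ,σ), the p-quantile is μ + z_p·σ. Here z_{0.25} = -0.6745, z_{0.75} = 0.6745.
So 11.3 = μ − 0.6745σ and 26 = μ + 0.6745σ.
Subtracting: σ = (26 − 11.3)/(0.6745 − (-0.6745)) = 10.90.
Then μ = 11.3 − (-0.6745)·10.90 = 18.65.
Precision τ = 1/σ² = 1/10.9² = 0.00842.

μ = 18.65, τ = 0.00842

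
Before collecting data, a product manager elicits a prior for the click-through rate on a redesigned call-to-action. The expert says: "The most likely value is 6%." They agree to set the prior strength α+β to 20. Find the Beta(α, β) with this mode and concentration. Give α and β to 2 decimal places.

For α,β > 1 the Beta mode is (α−1)/(α+β−2). With α+β = 20, the mode is (α−1)/18.
Set (α−1)/18 = 0.06 → α = 1 + 0.06·18 = 2.08.
β = 20 − α = 17.92.

α = 2.08, β = 17.92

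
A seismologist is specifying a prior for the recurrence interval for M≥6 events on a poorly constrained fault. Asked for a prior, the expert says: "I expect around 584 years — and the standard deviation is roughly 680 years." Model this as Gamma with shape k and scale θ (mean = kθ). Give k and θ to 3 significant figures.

For Gamma(k, scale θ): mean = kθ, variance = kθ², so CV = 1/√k.
CV = SD/mean = 680/584 = 1.164, hence k = 1/CV² = 0.738.
Then θ = mean/k = 584/0.738 = 792.

k ≈ 0.738, θ ≈ 792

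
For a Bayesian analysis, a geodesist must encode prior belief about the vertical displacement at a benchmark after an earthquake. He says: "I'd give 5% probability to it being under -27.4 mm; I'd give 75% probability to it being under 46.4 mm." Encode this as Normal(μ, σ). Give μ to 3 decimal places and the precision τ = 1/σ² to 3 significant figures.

For Normal(μ,σ), the p-quantile is μ + z_p·σ. Here z_{0.05} = -1.645, z_{0.75} = 0.6745.
So -27.4 = μ − 1.645σ and 46.4 = μ + 0.6745σ.
Subtracting: σ = (46.4 − -27.4)/(0.6745 − (-1.645)) = 31.819.
Then μ = -27.4 − (-1.645)·31.819 = 24.938.
Precision τ = 1/σ² = 1/31.82² = 0.000988.

μ = 24.938, τ = 0.000988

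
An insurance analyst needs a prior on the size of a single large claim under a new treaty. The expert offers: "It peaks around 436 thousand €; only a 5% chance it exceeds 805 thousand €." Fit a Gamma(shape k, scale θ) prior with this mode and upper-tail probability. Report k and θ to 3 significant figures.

k ≈ 8.4, θ ≈ 58.9

Gamma(k,θ) with k>1 has mode (k−1)θ, so θ = 436/(k−1).
Need P(X < 805) = 0.95 with θ tied to k this way. Start at k = 2, θ = 436: P(X<805) ≈ 0.551.
Too low — raise k to concentrate. Iterating converges to k ≈ 8.4.
Then θ = 436/(8.4−1) ≈ 58.9.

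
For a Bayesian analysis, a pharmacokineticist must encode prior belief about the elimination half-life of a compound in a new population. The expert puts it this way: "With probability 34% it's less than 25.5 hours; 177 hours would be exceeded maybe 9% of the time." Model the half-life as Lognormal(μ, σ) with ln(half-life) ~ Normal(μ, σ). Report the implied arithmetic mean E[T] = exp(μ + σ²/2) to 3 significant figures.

If T ~ Lognormal(μ,σ) then ln T ~ Normal(μ,σ), so the p-quantile of ln T is μ + z_p·σ.
ln(25.5) = 3.239 and ln(177) = 5.176; z_{0.34} = -0.4125, z_{0.91} = 1.341.
σ = (5.176 − 3.239)/(1.341 − (-0.4125)) = 1.105.
μ = 3.239 − (-0.4125)·1.105 = 3.694.
E[T] = exp(μ + σ²/2) = exp(3.694 + 0.6106) = 74.1 hours.

E[T] ≈ 74.1 hours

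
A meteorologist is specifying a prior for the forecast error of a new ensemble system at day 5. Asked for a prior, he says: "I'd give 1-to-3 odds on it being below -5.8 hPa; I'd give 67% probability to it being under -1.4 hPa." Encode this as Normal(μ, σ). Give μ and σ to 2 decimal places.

μ = -3.14, σ = 3.95

The p-quantile of Normal(μ,σ) is μ + z_p·σ, with z_{0.25} = -0.6745 and z_{0.67} = 0.4399.
Eliminate σ: μ = (z₂·x₁ − z₁·x₂)/(z₂ − z₁) = (0.4399·-5.8 − (-0.6745)·-1.4)/1.114 = -3.14.
Then σ = (x₂ − x₁)/(z₂ − z₁) = (-1.4 − -5.8)/1.114 = 3.95.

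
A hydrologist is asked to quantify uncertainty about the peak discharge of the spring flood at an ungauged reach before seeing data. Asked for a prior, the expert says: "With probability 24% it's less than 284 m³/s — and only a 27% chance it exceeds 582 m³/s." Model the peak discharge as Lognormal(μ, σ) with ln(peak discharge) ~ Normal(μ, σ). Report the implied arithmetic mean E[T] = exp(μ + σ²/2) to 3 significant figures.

E[T] ≈ 484 m³/s

If T ~ Lognormal(μ,σ) then ln T ~ Normal(μ,σ), so the p-quantile of ln T is μ + z_p·σ.
ln(284) = 5.649 and ln(582) = 6.366; z_{0.24} = -0.7063, z_{0.73} = 0.6128.
σ = (6.366 − 5.649)/(0.6128 − (-0.7063)) = 0.544.
μ = 5.649 − (-0.7063)·0.544 = 6.033.
E[T] = exp(μ + σ²/2) = exp(6.033 + 0.1479) = 484 m³/s.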